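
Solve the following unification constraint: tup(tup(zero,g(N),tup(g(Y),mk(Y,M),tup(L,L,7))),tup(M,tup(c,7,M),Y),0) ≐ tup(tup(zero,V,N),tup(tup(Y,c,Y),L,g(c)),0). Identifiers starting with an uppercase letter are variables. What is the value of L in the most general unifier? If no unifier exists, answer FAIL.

Decompose tup/3: tup(zero,g(N),tup(g(Y),mk(Y,M),tup(L,L,7))) ≐ tup(zero,V,N),  tup(M,tup(c,7,M),Y) ≐ tup(tup(Y,c,Y),L,g(c)),  0 ≐ 0.
Decompose tup/3: zero ≐ zero,  g(N) ≐ V,  tup(g(Y),mk(Y,M),tup(L,L,7)) ≐ N.
Delete trivial equation zero ≐ zero.
Bind V := g(N); no other remaining equation mentions V.
Bind N := tup(g(Y),mk(Y,M),tup(L,L,7)); no other remaining equation mentions N. Substituting into the earlier binding gives V := g(tup(g(Y),mk(Y,M),tup(L,L,7))).
Decompose tup/3: M ≐ tup(Y,c,Y),  tup(c,7,M) ≐ L,  Y ≐ g(c).
Bind M := tup(Y,c,Y); substituting into the one remaining equation that mentions M gives: tup(c,7,tup(Y,c,Y)) ≐ L. Substituting into the earlier bindings gives V := g(tup(g(Y),mk(Y,tup(Y,c,Y)),tup(L,L,7))), N := tup(g(Y),mk(Y,tup(Y,c,Y)),tup(L,L,7)).
Bind L := tup(c,7,tup(Y,c,Y)); no other remaining equation mentions L. Substituting into the earlier bindings gives V := g(tup(g(Y),mk(Y,tup(Y,c,Y)),tup(tup(c,7,tup(Y,c,Y)),tup(c,7,tup(Y,c,Y)),7))), N := tup(g(Y),mk(Y,tup(Y,c,Y)),tup(tup(c,7,tup(Y,c,Y)),tup(c,7,tup(Y,c,Y)),7)).
Bind Y := g(c); no other remaining equation mentions Y. Substituting into the earlier bindings gives V := g(tup(g(g(c)),mk(g(c),tup(g(c),c,g(c))),tup(tup(c,7,tup(g(c),c,g(c))),tup(c,7,tup(g(c),c,g(c))),7))), N := tup(g(g(c)),mk(g(c),tup(g(c),c,g(c))),tup(tup(c,7,tup(g(c),c,g(c))),tup(c,7,tup(g(c),c,g(c))),7)), M := tup(g(c),c,g(c)), L := tup(c,7,tup(g(c),c,g(c))).
Delete trivial equation 0 ≐ 0.
MGU = { V := g(tup(g(g(c)),mk(g(c),tup(g(c),c,g(c))),tup(tup(c,7,tup(g(c),c,g(c))),tup(c,7,tup(g(c),c,g(c))),7))), N := tup(g(g(c)),mk(g(c),tup(g(c),c,g(c))),tup(tup(c,7,tup(g(c),c,g(c))),tup(c,7,tup(g(c),c,g(c))),7)), M := tup(g(c),c,g(c)), L := tup(c,7,tup(g(c),c,g(c))), Y := g(c) }, so L := tup(c,7,tup(g(c),c,g(c))).

tup(c,7,tup(g(c),c,g(c)))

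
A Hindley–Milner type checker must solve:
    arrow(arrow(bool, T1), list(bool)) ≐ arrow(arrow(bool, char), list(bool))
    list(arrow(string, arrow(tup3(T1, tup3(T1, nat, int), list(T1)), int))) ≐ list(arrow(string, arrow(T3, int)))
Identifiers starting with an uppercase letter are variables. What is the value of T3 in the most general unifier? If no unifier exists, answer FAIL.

tup3(char, tup3(char, nat, int), list(char))

Decompose arrow/2: arrow(bool, T1) ≐ arrow(bool, char),  list(bool) ≐ list(bool).
Decompose arrow/2: bool ≐ bool,  T1 ≐ char.
Delete trivial equation bool ≐ bool.
Bind T1 := char; substituting into the one remaining equation that mentions T1 gives: list(arrow(string, arrow(tup3(char, tup3(char, nat, int), list(char)), int))) ≐ list(arrow(string, arrow(T3, int))).
Delete trivial equation list(bool) ≐ list(bool).
Decompose list/1: arrow(string, arrow(tup3(char, tup3(char, nat, int), list(char)), int)) ≐ arrow(string, arrow(T3, int)).
Decompose arrow/2: string ≐ string,  arrow(tup3(char, tup3(char, nat, int), list(char)), int) ≐ arrow(T3, int).
Delete trivial equation string ≐ string.
Decompose arrow/2: tup3(char, tup3(char, nat, int), list(char)) ≐ T3,  int ≐ int.
Bind T3 := tup3(char, tup3(char, nat, int), list(char)); no other remaining equation mentions T3.
Delete trivial equation int ≐ int.
MGU = { T1 -> char, T3 -> tup3(char, tup3(char, nat, int), list(char)) }, so T3 -> tup3(char, tup3(char, nat, int), list(char)).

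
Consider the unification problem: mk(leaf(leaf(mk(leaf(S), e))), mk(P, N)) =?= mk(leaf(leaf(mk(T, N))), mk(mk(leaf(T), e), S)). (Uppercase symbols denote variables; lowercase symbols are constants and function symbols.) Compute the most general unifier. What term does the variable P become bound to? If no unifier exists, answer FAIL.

mk(leaf(leaf(e)), e)

Decompose mk/2: leaf(leaf(mk(leaf(S), e))) =?= leaf(leaf(mk(T, N))),  mk(P, N) =?= mk(mk(leaf(T), e), S).
Decompose leaf/1: leaf(mk(leaf(S), e)) =?= leaf(mk(T, N)).
Decompose leaf/1: mk(leaf(S), e) =?= mk(T, N).
Decompose mk/2: leaf(S) =?= T,  e =?= N.
Bind T := leaf(S); substituting into the one remaining equation that mentions T gives: mk(P, N) =?= mk(mk(leaf(leaf(S)), e), S).
Bind N := e; substituting into the remaining equation gives: mk(P, e) =?= mk(mk(leaf(leaf(S)), e), S).
Decompose mk/2: P =?= mk(leaf(leaf(S)), e),  e =?= S.
Bind P := mk(leaf(leaf(S)), e); no other remaining equation mentions P.
Bind S := e. Substituting into the earlier bindings gives T := leaf(e), P := mk(leaf(leaf(e)), e).
MGU = { T -> leaf(e), N -> e, P -> mk(leaf(leaf(e)), e), S -> e }, so P -> mk(leaf(leaf(e)), e).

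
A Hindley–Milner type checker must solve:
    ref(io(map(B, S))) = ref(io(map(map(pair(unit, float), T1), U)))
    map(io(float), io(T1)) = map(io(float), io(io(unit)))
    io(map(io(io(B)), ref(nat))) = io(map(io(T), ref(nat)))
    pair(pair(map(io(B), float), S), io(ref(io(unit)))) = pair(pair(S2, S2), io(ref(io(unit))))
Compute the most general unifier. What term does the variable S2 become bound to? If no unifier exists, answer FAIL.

map(io(map(pair(unit, float), io(unit))), float)

Decompose ref/1: io(map(B, S)) = io(map(map(pair(unit, float), T1), U)).
Decompose io/1: map(B, S) = map(map(pair(unit, float), T1), U).
Decompose map/2: B = map(pair(unit, float), T1),  S = U.
Bind B := map(pair(unit, float), T1); substituting into the 2 remaining equations that mention B gives: io(map(io(io(map(pair(unit, float), T1))), ref(nat))) = io(map(io(T), ref(nat))),  pair(pair(map(io(map(pair(unit, float), T1)), float), S), io(ref(io(unit)))) = pair(pair(S2, S2), io(ref(io(unit)))).
Bind S := U; substituting into the one remaining equation that mentions S gives: pair(pair(map(io(map(pair(unit, float), T1)), float), U), io(ref(io(unit)))) = pair(pair(S2, S2), io(ref(io(unit)))).
Decompose map/2: io(float) = io(float),  io(T1) = io(io(unit)).
Delete trivial equation io(float) = io(float).
Decompose io/1: T1 = io(unit).
Bind T1 := io(unit); substituting into the remaining equations gives: io(map(io(io(map(pair(unit, float), io(unit)))), ref(nat))) = io(map(io(T), ref(nat))),  pair(pair(map(io(map(pair(unit, float), io(unit))), float), U), io(ref(io(unit)))) = pair(pair(S2, S2), io(ref(io(unit)))). Substituting into the earlier binding gives B := map(pair(unit, float), io(unit)).
Decompose io/1: map(io(io(map(pair(unit, float), io(unit)))), ref(nat)) = map(io(T), ref(nat)).
Decompose map/2: io(io(map(pair(unit, float), io(unit)))) = io(T),  ref(nat) = ref(nat).
Decompose io/1: io(map(pair(unit, float), io(unit))) = T.
Bind T := io(map(pair(unit, float), io(unit))); no other remaining equation mentions T.
Delete trivial equation ref(nat) = ref(nat).
Decompose pair/2: pair(map(io(map(pair(unit, float), io(unit))), float), U) = pair(S2, S2),  io(ref(io(unit))) = io(ref(io(unit))).
Decompose pair/2: map(io(map(pair(unit, float), io(unit))), float) = S2,  U = S2.
Bind S2 := map(io(map(pair(unit, float), io(unit))), float); substituting into the one remaining equation that mentions S2 gives: U = map(io(map(pair(unit, float), io(unit))), float).
Bind U := map(io(map(pair(unit, float), io(unit))), float); no other remaining equation mentions U. Substituting into the earlier binding gives S := map(io(map(pair(unit, float), io(unit))), float).
Delete trivial equation io(ref(io(unit))) = io(ref(io(unit))).
MGU = { B ↦ map(pair(unit, float), io(unit)), S ↦ map(io(map(pair(unit, float), io(unit))), float), T1 ↦ io(unit), T ↦ io(map(pair(unit, float), io(unit))), S2 ↦ map(io(map(pair(unit, float), io(unit))), float), U ↦ map(io(map(pair(unit, float), io(unit))), float) }, so S2 ↦ map(io(map(pair(unit, float), io(unit))), float).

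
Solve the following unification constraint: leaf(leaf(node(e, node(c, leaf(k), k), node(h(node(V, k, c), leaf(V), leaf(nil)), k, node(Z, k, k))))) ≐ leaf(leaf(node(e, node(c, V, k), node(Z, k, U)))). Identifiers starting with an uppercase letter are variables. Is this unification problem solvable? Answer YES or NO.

YES

Decompose leaf/1: leaf(node(e, node(c, leaf(k), k), node(h(node(V, k, c), leaf(V), leaf(nil)), k, node(Z, k, k)))) ≐ leaf(node(e, node(c, V, k), node(Z, k, U))).
Decompose leaf/1: node(e, node(c, leaf(k), k), node(h(node(V, k, c), leaf(V), leaf(nil)), k, node(Z, k, k))) ≐ node(e, node(c, V, k), node(Z, k, U)).
Decompose node/3: e ≐ e,  node(c, leaf(k), k) ≐ node(c, V, k),  node(h(node(V, k, c), leaf(V), leaf(nil)), k, node(Z, k, k)) ≐ node(Z, k, U).
Delete trivial equation e ≐ e.
Decompose node/3: c ≐ c,  leaf(k) ≐ V,  k ≐ k.
Delete trivial equation c ≐ c.
Bind V := leaf(k); substituting into the one remaining equation that mentions V gives: node(h(node(leaf(k), k, c), leaf(leaf(k)), leaf(nil)), k, node(Z, k, k)) ≐ node(Z, k, U).
Delete trivial equation k ≐ k.
Decompose node/3: h(node(leaf(k), k, c), leaf(leaf(k)), leaf(nil)) ≐ Z,  k ≐ k,  node(Z, k, k) ≐ U.
Bind Z := h(node(leaf(k), k, c), leaf(leaf(k)), leaf(nil)); substituting into the one remaining equation that mentions Z gives: node(h(node(leaf(k), k, c), leaf(leaf(k)), leaf(nil)), k, k) ≐ U.
Delete trivial equation k ≐ k.
Bind U := node(h(node(leaf(k), k, c), leaf(leaf(k)), leaf(nil)), k, k).
No equations remain and no clash or occurs-check failure arose, so a unifier exists.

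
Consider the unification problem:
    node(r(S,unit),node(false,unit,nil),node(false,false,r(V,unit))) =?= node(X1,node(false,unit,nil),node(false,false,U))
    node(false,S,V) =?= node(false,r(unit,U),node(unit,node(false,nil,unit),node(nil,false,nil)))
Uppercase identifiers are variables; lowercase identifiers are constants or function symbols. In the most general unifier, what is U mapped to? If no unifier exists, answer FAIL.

Decompose node/3: r(S,unit) =?= X1,  node(false,unit,nil) =?= node(false,unit,nil),  node(false,false,r(V,unit)) =?= node(false,false,U).
Bind X1 := r(S,unit); no other remaining equation mentions X1.
Delete trivial equation node(false,unit,nil) =?= node(false,unit,nil).
Decompose node/3: false =?= false,  false =?= false,  r(V,unit) =?= U.
Delete trivial equation false =?= false.
Delete trivial equation false =?= false.
Bind U := r(V,unit); substituting into the remaining equation gives: node(false,S,V) =?= node(false,r(unit,r(V,unit)),node(unit,node(false,nil,unit),node(nil,false,nil))).
Decompose node/3: false =?= false,  S =?= r(unit,r(V,unit)),  V =?= node(unit,node(false,nil,unit),node(nil,false,nil)).
Delete trivial equation false =?= false.
Bind S := r(unit,r(V,unit)); no other remaining equation mentions S. Substituting into the earlier binding gives X1 := r(r(unit,r(V,unit)),unit).
Bind V := node(unit,node(false,nil,unit),node(nil,false,nil)). Substituting into the earlier bindings gives X1 := r(r(unit,r(node(unit,node(false,nil,unit),node(nil,false,nil)),unit)),unit), U := r(node(unit,node(false,nil,unit),node(nil,false,nil)),unit), S := r(unit,r(node(unit,node(false,nil,unit),node(nil,false,nil)),unit)).
MGU = { X1 -> r(r(unit,r(node(unit,node(false,nil,unit),node(nil,false,nil)),unit)),unit), U -> r(node(unit,node(false,nil,unit),node(nil,false,nil)),unit), S -> r(unit,r(node(unit,node(false,nil,unit),node(nil,false,nil)),unit)), V -> node(unit,node(false,nil,unit),node(nil,false,nil)) }, so U -> r(node(unit,node(false,nil,unit),node(nil,false,nil)),unit).

r(node(unit,node(false,nil,unit),node(nil,false,nil)),unit)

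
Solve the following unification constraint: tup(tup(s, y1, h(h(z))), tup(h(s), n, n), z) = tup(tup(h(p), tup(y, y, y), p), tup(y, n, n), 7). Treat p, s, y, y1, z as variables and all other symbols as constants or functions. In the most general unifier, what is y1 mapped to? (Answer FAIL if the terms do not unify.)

tup(h(h(h(h(7)))), h(h(h(h(7)))), h(h(h(h(7)))))

Decompose tup/3: tup(s, y1, h(h(z))) = tup(h(p), tup(y, y, y), p),  tup(h(s), n, n) = tup(y, n, n),  z = 7.
Decompose tup/3: s = h(p),  y1 = tup(y, y, y),  h(h(z)) = p.
Bind s := h(p); substituting into the one remaining equation that mentions s gives: tup(h(h(p)), n, n) = tup(y, n, n).
Bind y1 := tup(y, y, y); no other remaining equation mentions y1.
Bind p := h(h(z)); substituting into the one remaining equation that mentions p gives: tup(h(h(h(h(z)))), n, n) = tup(y, n, n). Substituting into the earlier binding gives s := h(h(h(z))).
Decompose tup/3: h(h(h(h(z)))) = y,  n = n,  n = n.
Bind y := h(h(h(h(z)))); no other remaining equation mentions y. Substituting into the earlier binding gives y1 := tup(h(h(h(h(z)))), h(h(h(h(z)))), h(h(h(h(z))))).
Delete trivial equation n = n.
Delete trivial equation n = n.
Bind z := 7. Substituting into the earlier bindings gives s := h(h(h(7))), y1 := tup(h(h(h(h(7)))), h(h(h(h(7)))), h(h(h(h(7))))), p := h(h(7)), y := h(h(h(h(7)))).
MGU = { s := h(h(h(7))), y1 := tup(h(h(h(h(7)))), h(h(h(h(7)))), h(h(h(h(7))))), p := h(h(7)), y := h(h(h(h(7)))), z := 7 }, so y1 := tup(h(h(h(h(7)))), h(h(h(h(7)))), h(h(h(h(7))))).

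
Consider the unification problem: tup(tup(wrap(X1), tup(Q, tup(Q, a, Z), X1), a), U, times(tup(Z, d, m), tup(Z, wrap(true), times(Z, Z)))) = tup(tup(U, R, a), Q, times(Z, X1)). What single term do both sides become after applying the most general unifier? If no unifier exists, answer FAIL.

FAIL

Decompose tup/3: tup(wrap(X1), tup(Q, tup(Q, a, Z), X1), a) = tup(U, R, a),  U = Q,  times(tup(Z, d, m), tup(Z, wrap(true), times(Z, Z))) = times(Z, X1).
Decompose tup/3: wrap(X1) = U,  tup(Q, tup(Q, a, Z), X1) = R,  a = a.
Bind U := wrap(X1); substituting into the one remaining equation that mentions U gives: wrap(X1) = Q.
Bind R := tup(Q, tup(Q, a, Z), X1); no other remaining equation mentions R.
Delete trivial equation a = a.
Bind Q := wrap(X1); no other remaining equation mentions Q. Substituting into the earlier binding gives R := tup(wrap(X1), tup(wrap(X1), a, Z), X1).
Decompose times/2: tup(Z, d, m) = Z,  tup(Z, wrap(true), times(Z, Z)) = X1.
Occurs check fails: Z occurs in tup(Z, d, m); the equation Z = tup(Z, d, m) has no finite solution.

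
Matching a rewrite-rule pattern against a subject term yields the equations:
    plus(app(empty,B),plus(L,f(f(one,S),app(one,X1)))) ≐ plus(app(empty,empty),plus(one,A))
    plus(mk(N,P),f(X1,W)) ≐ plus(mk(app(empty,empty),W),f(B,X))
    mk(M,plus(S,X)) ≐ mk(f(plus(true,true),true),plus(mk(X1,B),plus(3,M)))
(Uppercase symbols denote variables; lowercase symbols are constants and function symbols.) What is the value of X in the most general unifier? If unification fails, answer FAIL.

Decompose plus/2: app(empty,B) ≐ app(empty,empty),  plus(L,f(f(one,S),app(one,X1))) ≐ plus(one,A).
Decompose app/2: empty ≐ empty,  B ≐ empty.
Delete trivial equation empty ≐ empty.
Bind B := empty; substituting into the 2 remaining equations that mention B gives: plus(mk(N,P),f(X1,W)) ≐ plus(mk(app(empty,empty),W),f(empty,X)),  mk(M,plus(S,X)) ≐ mk(f(plus(true,true),true),plus(mk(X1,empty),plus(3,M))).
Decompose plus/2: L ≐ one,  f(f(one,S),app(one,X1)) ≐ A.
Bind L := one; no other remaining equation mentions L.
Bind A := f(f(one,S),app(one,X1)); no other remaining equation mentions A.
Decompose plus/2: mk(N,P) ≐ mk(app(empty,empty),W),  f(X1,W) ≐ f(empty,X).
Decompose mk/2: N ≐ app(empty,empty),  P ≐ W.
Bind N := app(empty,empty); no other remaining equation mentions N.
Bind P := W; no other remaining equation mentions P.
Decompose f/2: X1 ≐ empty,  W ≐ X.
Bind X1 := empty; substituting into the one remaining equation that mentions X1 gives: mk(M,plus(S,X)) ≐ mk(f(plus(true,true),true),plus(mk(empty,empty),plus(3,M))). Substituting into the earlier binding gives A := f(f(one,S),app(one,empty)).
Bind W := X; no other remaining equation mentions W. Substituting into the earlier binding gives P := X.
Decompose mk/2: M ≐ f(plus(true,true),true),  plus(S,X) ≐ plus(mk(empty,empty),plus(3,M)).
Bind M := f(plus(true,true),true); substituting into the remaining equation gives: plus(S,X) ≐ plus(mk(empty,empty),plus(3,f(plus(true,true),true))).
Decompose plus/2: S ≐ mk(empty,empty),  X ≐ plus(3,f(plus(true,true),true)).
Bind S := mk(empty,empty); no other remaining equation mentions S. Substituting into the earlier binding gives A := f(f(one,mk(empty,empty)),app(one,empty)).
Bind X := plus(3,f(plus(true,true),true)). Substituting into the earlier bindings gives P := plus(3,f(plus(true,true),true)), W := plus(3,f(plus(true,true),true)).
MGU = { B ↦ empty, L ↦ one, A ↦ f(f(one,mk(empty,empty)),app(one,empty)), N ↦ app(empty,empty), P ↦ plus(3,f(plus(true,true),true)), X1 ↦ empty, W ↦ plus(3,f(plus(true,true),true)), M ↦ f(plus(true,true),true), S ↦ mk(empty,empty), X ↦ plus(3,f(plus(true,true),true)) }, so X ↦ plus(3,f(plus(true,true),true)).

plus(3,f(plus(true,true),true))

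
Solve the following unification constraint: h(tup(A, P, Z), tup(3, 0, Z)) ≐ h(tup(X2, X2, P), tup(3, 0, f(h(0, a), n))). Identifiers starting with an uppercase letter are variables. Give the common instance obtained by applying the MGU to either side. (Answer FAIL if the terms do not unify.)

h(tup(f(h(0, a), n), f(h(0, a), n), f(h(0, a), n)), tup(3, 0, f(h(0, a), n)))

Decompose h/2: tup(A, P, Z) ≐ tup(X2, X2, P),  tup(3, 0, Z) ≐ tup(3, 0, f(h(0, a), n)).
Decompose tup/3: A ≐ X2,  P ≐ X2,  Z ≐ P.
Bind A := X2; no other remaining equation mentions A.
Bind P := X2; substituting into the one remaining equation that mentions P gives: Z ≐ X2.
Bind Z := X2; substituting into the remaining equation gives: tup(3, 0, X2) ≐ tup(3, 0, f(h(0, a), n)).
Decompose tup/3: 3 ≐ 3,  0 ≐ 0,  X2 ≐ f(h(0, a), n).
Delete trivial equation 3 ≐ 3.
Delete trivial equation 0 ≐ 0.
Bind X2 := f(h(0, a), n). Substituting into the earlier bindings gives A := f(h(0, a), n), P := f(h(0, a), n), Z := f(h(0, a), n).
Applying the MGU to either side gives h(tup(f(h(0, a), n), f(h(0, a), n), f(h(0, a), n)), tup(3, 0, f(h(0, a), n))).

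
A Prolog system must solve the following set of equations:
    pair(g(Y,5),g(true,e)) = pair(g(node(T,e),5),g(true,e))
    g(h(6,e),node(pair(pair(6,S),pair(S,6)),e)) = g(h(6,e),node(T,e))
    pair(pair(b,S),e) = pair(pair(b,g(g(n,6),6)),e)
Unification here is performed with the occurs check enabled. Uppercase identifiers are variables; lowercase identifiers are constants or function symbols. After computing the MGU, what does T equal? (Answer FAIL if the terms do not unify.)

Decompose pair/2: g(Y,5) = g(node(T,e),5),  g(true,e) = g(true,e).
Decompose g/2: Y = node(T,e),  5 = 5.
Bind Y := node(T,e); no other remaining equation mentions Y.
Delete trivial equation 5 = 5.
Delete trivial equation g(true,e) = g(true,e).
Decompose g/2: h(6,e) = h(6,e),  node(pair(pair(6,S),pair(S,6)),e) = node(T,e).
Delete trivial equation h(6,e) = h(6,e).
Decompose node/2: pair(pair(6,S),pair(S,6)) = T,  e = e.
Bind T := pair(pair(6,S),pair(S,6)); no other remaining equation mentions T. Substituting into the earlier binding gives Y := node(pair(pair(6,S),pair(S,6)),e).
Delete trivial equation e = e.
Decompose pair/2: pair(b,S) = pair(b,g(g(n,6),6)),  e = e.
Decompose pair/2: b = b,  S = g(g(n,6),6).
Delete trivial equation b = b.
Bind S := g(g(n,6),6); no other remaining equation mentions S. Substituting into the earlier bindings gives Y := node(pair(pair(6,g(g(n,6),6)),pair(g(g(n,6),6),6)),e), T := pair(pair(6,g(g(n,6),6)),pair(g(g(n,6),6),6)).
Delete trivial equation e = e.
MGU = { Y ↦ node(pair(pair(6,g(g(n,6),6)),pair(g(g(n,6),6),6)),e), T ↦ pair(pair(6,g(g(n,6),6)),pair(g(g(n,6),6),6)), S ↦ g(g(n,6),6) }, so T ↦ pair(pair(6,g(g(n,6),6)),pair(g(g(n,6),6),6)).

pair(pair(6,g(g(n,6),6)),pair(g(g(n,6),6),6))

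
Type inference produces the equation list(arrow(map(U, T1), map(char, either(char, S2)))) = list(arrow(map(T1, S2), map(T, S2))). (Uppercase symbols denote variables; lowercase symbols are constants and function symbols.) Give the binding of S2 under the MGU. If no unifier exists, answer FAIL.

Decompose list/1: arrow(map(U, T1), map(char, either(char, S2))) = arrow(map(T1, S2), map(T, S2)).
Decompose arrow/2: map(U, T1) = map(T1, S2),  map(char, either(char, S2)) = map(T, S2).
Decompose map/2: U = T1,  T1 = S2.
Bind U := T1; no other remaining equation mentions U.
Bind T1 := S2; no other remaining equation mentions T1. Substituting into the earlier binding gives U := S2.
Decompose map/2: char = T,  either(char, S2) = S2.
Bind T := char; no other remaining equation mentions T.
Occurs check fails: S2 occurs in either(char, S2); the equation S2 = either(char, S2) has no finite solution.

FAIL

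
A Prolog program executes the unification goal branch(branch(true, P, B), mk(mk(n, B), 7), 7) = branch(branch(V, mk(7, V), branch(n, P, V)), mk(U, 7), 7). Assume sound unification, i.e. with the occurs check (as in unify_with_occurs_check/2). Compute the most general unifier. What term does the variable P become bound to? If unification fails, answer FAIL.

Decompose branch/3: branch(true, P, B) = branch(V, mk(7, V), branch(n, P, V)),  mk(mk(n, B), 7) = mk(U, 7),  7 = 7.
Decompose branch/3: true = V,  P = mk(7, V),  B = branch(n, P, V).
Bind V := true; substituting into the 2 remaining equations that mention V gives: P = mk(7, true),  B = branch(n, P, true).
Bind P := mk(7, true); substituting into the one remaining equation that mentions P gives: B = branch(n, mk(7, true), true).
Bind B := branch(n, mk(7, true), true); substituting into the one remaining equation that mentions B gives: mk(mk(n, branch(n, mk(7, true), true)), 7) = mk(U, 7).
Decompose mk/2: mk(n, branch(n, mk(7, true), true)) = U,  7 = 7.
Bind U := mk(n, branch(n, mk(7, true), true)); no other remaining equation mentions U.
Delete trivial equation 7 = 7.
Delete trivial equation 7 = 7.
MGU = { V = true, P = mk(7, true), B = branch(n, mk(7, true), true), U = mk(n, branch(n, mk(7, true), true)) }, so P = mk(7, true).

mk(7, true)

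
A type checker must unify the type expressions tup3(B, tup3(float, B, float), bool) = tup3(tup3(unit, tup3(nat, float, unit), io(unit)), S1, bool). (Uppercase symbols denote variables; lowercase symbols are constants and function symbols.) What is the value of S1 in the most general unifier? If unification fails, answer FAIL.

Decompose tup3/3: B = tup3(unit, tup3(nat, float, unit), io(unit)),  tup3(float, B, float) = S1,  bool = bool.
Bind B := tup3(unit, tup3(nat, float, unit), io(unit)); substituting into the one remaining equation that mentions B gives: tup3(float, tup3(unit, tup3(nat, float, unit), io(unit)), float) = S1.
Bind S1 := tup3(float, tup3(unit, tup3(nat, float, unit), io(unit)), float); no other remaining equation mentions S1.
Delete trivial equation bool = bool.
MGU = { B ↦ tup3(unit, tup3(nat, float, unit), io(unit)), S1 ↦ tup3(float, tup3(unit, tup3(nat, float, unit), io(unit)), float) }, so S1 ↦ tup3(float, tup3(unit, tup3(nat, float, unit), io(unit)), float).

tup3(float, tup3(unit, tup3(nat, float, unit), io(unit)), float)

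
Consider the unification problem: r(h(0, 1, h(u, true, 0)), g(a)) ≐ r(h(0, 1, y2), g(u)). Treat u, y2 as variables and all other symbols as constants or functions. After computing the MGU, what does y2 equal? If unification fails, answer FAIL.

Decompose r/2: h(0, 1, h(u, true, 0)) ≐ h(0, 1, y2),  g(a) ≐ g(u).
Decompose h/3: 0 ≐ 0,  1 ≐ 1,  h(u, true, 0) ≐ y2.
Delete trivial equation 0 ≐ 0.
Delete trivial equation 1 ≐ 1.
Bind y2 := h(u, true, 0); no other remaining equation mentions y2.
Decompose g/1: a ≐ u.
Bind u := a. Substituting into the earlier binding gives y2 := h(a, true, 0).
MGU = { y2 := h(a, true, 0), u := a }, so y2 := h(a, true, 0).

h(a, true, 0)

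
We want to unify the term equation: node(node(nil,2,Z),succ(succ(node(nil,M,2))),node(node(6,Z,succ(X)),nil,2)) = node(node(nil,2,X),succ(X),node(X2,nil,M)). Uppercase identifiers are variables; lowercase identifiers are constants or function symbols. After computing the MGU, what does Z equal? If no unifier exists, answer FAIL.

succ(node(nil,2,2))

Decompose node/3: node(nil,2,Z) = node(nil,2,X),  succ(succ(node(nil,M,2))) = succ(X),  node(node(6,Z,succ(X)),nil,2) = node(X2,nil,M).
Decompose node/3: nil = nil,  2 = 2,  Z = X.
Delete trivial equation nil = nil.
Delete trivial equation 2 = 2.
Bind Z := X; substituting into the one remaining equation that mentions Z gives: node(node(6,X,succ(X)),nil,2) = node(X2,nil,M).
Decompose succ/1: succ(node(nil,M,2)) = X.
Bind X := succ(node(nil,M,2)); substituting into the remaining equation gives: node(node(6,succ(node(nil,M,2)),succ(succ(node(nil,M,2)))),nil,2) = node(X2,nil,M). Substituting into the earlier binding gives Z := succ(node(nil,M,2)).
Decompose node/3: node(6,succ(node(nil,M,2)),succ(succ(node(nil,M,2)))) = X2,  nil = nil,  2 = M.
Bind X2 := node(6,succ(node(nil,M,2)),succ(succ(node(nil,M,2)))); no other remaining equation mentions X2.
Delete trivial equation nil = nil.
Bind M := 2. Substituting into the earlier bindings gives Z := succ(node(nil,2,2)), X := succ(node(nil,2,2)), X2 := node(6,succ(node(nil,2,2)),succ(succ(node(nil,2,2)))).
MGU = { Z -> succ(node(nil,2,2)), X -> succ(node(nil,2,2)), X2 -> node(6,succ(node(nil,2,2)),succ(succ(node(nil,2,2)))), M -> 2 }, so Z -> succ(node(nil,2,2)).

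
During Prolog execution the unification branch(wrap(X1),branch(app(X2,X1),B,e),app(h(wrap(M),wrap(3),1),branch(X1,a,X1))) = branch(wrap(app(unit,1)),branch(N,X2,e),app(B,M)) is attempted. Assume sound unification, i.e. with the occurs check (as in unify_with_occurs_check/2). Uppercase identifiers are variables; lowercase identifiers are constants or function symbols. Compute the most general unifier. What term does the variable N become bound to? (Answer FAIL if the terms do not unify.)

app(h(wrap(branch(app(unit,1),a,app(unit,1))),wrap(3),1),app(unit,1))

Decompose branch/3: wrap(X1) = wrap(app(unit,1)),  branch(app(X2,X1),B,e) = branch(N,X2,e),  app(h(wrap(M),wrap(3),1),branch(X1,a,X1)) = app(B,M).
Decompose wrap/1: X1 = app(unit,1).
Bind X1 := app(unit,1); substituting into the remaining equations gives: branch(app(X2,app(unit,1)),B,e) = branch(N,X2,e),  app(h(wrap(M),wrap(3),1),branch(app(unit,1),a,app(unit,1))) = app(B,M).
Decompose branch/3: app(X2,app(unit,1)) = N,  B = X2,  e = e.
Bind N := app(X2,app(unit,1)); no other remaining equation mentions N.
Bind B := X2; substituting into the one remaining equation that mentions B gives: app(h(wrap(M),wrap(3),1),branch(app(unit,1),a,app(unit,1))) = app(X2,M).
Delete trivial equation e = e.
Decompose app/2: h(wrap(M),wrap(3),1) = X2,  branch(app(unit,1),a,app(unit,1)) = M.
Bind X2 := h(wrap(M),wrap(3),1); no other remaining equation mentions X2. Substituting into the earlier bindings gives N := app(h(wrap(M),wrap(3),1),app(unit,1)), B := h(wrap(M),wrap(3),1).
Bind M := branch(app(unit,1),a,app(unit,1)). Substituting into the earlier bindings gives N := app(h(wrap(branch(app(unit,1),a,app(unit,1))),wrap(3),1),app(unit,1)), B := h(wrap(branch(app(unit,1),a,app(unit,1))),wrap(3),1), X2 := h(wrap(branch(app(unit,1),a,app(unit,1))),wrap(3),1).
MGU = { X1 ↦ app(unit,1), N ↦ app(h(wrap(branch(app(unit,1),a,app(unit,1))),wrap(3),1),app(unit,1)), B ↦ h(wrap(branch(app(unit,1),a,app(unit,1))),wrap(3),1), X2 ↦ h(wrap(branch(app(unit,1),a,app(unit,1))),wrap(3),1), M ↦ branch(app(unit,1),a,app(unit,1)) }, so N ↦ app(h(wrap(branch(app(unit,1),a,app(unit,1))),wrap(3),1),app(unit,1)).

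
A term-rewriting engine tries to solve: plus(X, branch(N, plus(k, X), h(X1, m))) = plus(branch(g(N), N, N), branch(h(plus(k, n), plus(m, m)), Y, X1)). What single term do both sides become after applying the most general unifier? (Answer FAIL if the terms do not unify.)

Decompose plus/2: X = branch(g(N), N, N),  branch(N, plus(k, X), h(X1, m)) = branch(h(plus(k, n), plus(m, m)), Y, X1).
Bind X := branch(g(N), N, N); substituting into the remaining equation gives: branch(N, plus(k, branch(g(N), N, N)), h(X1, m)) = branch(h(plus(k, n), plus(m, m)), Y, X1).
Decompose branch/3: N = h(plus(k, n), plus(m, m)),  plus(k, branch(g(N), N, N)) = Y,  h(X1, m) = X1.
Bind N := h(plus(k, n), plus(m, m)); substituting into the one remaining equation that mentions N gives: plus(k, branch(g(h(plus(k, n), plus(m, m))), h(plus(k, n), plus(m, m)), h(plus(k, n), plus(m, m)))) = Y. Substituting into the earlier binding gives X := branch(g(h(plus(k, n), plus(m, m))), h(plus(k, n), plus(m, m)), h(plus(k, n), plus(m, m))).
Bind Y := plus(k, branch(g(h(plus(k, n), plus(m, m))), h(plus(k, n), plus(m, m)), h(plus(k, n), plus(m, m)))); no other remaining equation mentions Y.
Occurs check fails: X1 occurs in h(X1, m); the equation X1 = h(X1, m) has no finite solution.

FAIL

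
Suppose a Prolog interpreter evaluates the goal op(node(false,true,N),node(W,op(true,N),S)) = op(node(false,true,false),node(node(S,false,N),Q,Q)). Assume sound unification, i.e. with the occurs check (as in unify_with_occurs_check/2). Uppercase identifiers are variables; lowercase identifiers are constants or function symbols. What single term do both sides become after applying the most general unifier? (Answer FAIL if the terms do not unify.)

Decompose op/2: node(false,true,N) = node(false,true,false),  node(W,op(true,N),S) = node(node(S,false,N),Q,Q).
Decompose node/3: false = false,  true = true,  N = false.
Delete trivial equation false = false.
Delete trivial equation true = true.
Bind N := false; substituting into the remaining equation gives: node(W,op(true,false),S) = node(node(S,false,false),Q,Q).
Decompose node/3: W = node(S,false,false),  op(true,false) = Q,  S = Q.
Bind W := node(S,false,false); no other remaining equation mentions W.
Bind Q := op(true,false); substituting into the remaining equation gives: S = op(true,false).
Bind S := op(true,false). Substituting into the earlier binding gives W := node(op(true,false),false,false).
Applying the MGU to either side gives op(node(false,true,false),node(node(op(true,false),false,false),op(true,false),op(true,false))).

op(node(false,true,false),node(node(op(true,false),false,false),op(true,false),op(true,false)))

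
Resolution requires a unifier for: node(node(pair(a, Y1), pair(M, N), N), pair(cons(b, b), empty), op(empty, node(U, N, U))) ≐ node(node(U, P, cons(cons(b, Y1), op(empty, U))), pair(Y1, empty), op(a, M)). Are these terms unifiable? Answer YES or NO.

NO

Decompose node/3: node(pair(a, Y1), pair(M, N), N) ≐ node(U, P, cons(cons(b, Y1), op(empty, U))),  pair(cons(b, b), empty) ≐ pair(Y1, empty),  op(empty, node(U, N, U)) ≐ op(a, M).
Decompose node/3: pair(a, Y1) ≐ U,  pair(M, N) ≐ P,  N ≐ cons(cons(b, Y1), op(empty, U)).
Bind U := pair(a, Y1); substituting into the 2 remaining equations that mention U gives: N ≐ cons(cons(b, Y1), op(empty, pair(a, Y1))),  op(empty, node(pair(a, Y1), N, pair(a, Y1))) ≐ op(a, M).
Bind P := pair(M, N); no other remaining equation mentions P.
Bind N := cons(cons(b, Y1), op(empty, pair(a, Y1))); substituting into the one remaining equation that mentions N gives: op(empty, node(pair(a, Y1), cons(cons(b, Y1), op(empty, pair(a, Y1))), pair(a, Y1))) ≐ op(a, M). Substituting into the earlier binding gives P := pair(M, cons(cons(b, Y1), op(empty, pair(a, Y1)))).
Decompose pair/2: cons(b, b) ≐ Y1,  empty ≐ empty.
Bind Y1 := cons(b, b); substituting into the one remaining equation that mentions Y1 gives: op(empty, node(pair(a, cons(b, b)), cons(cons(b, cons(b, b)), op(empty, pair(a, cons(b, b)))), pair(a, cons(b, b)))) ≐ op(a, M). Substituting into the earlier bindings gives U := pair(a, cons(b, b)), P := pair(M, cons(cons(b, cons(b, b)), op(empty, pair(a, cons(b, b))))), N := cons(cons(b, cons(b, b)), op(empty, pair(a, cons(b, b)))).
Delete trivial equation empty ≐ empty.
Decompose op/2: empty ≐ a,  node(pair(a, cons(b, b)), cons(cons(b, cons(b, b)), op(empty, pair(a, cons(b, b)))), pair(a, cons(b, b))) ≐ M.
Clash: constants empty and a differ; no unifier exists.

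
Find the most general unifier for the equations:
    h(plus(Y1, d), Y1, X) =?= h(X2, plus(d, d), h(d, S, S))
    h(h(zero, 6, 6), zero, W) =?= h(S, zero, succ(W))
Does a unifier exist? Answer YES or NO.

NO

Decompose h/3: plus(Y1, d) =?= X2,  Y1 =?= plus(d, d),  X =?= h(d, S, S).
Bind X2 := plus(Y1, d); no other remaining equation mentions X2.
Bind Y1 := plus(d, d); no other remaining equation mentions Y1. Substituting into the earlier binding gives X2 := plus(plus(d, d), d).
Bind X := h(d, S, S); no other remaining equation mentions X.
Decompose h/3: h(zero, 6, 6) =?= S,  zero =?= zero,  W =?= succ(W).
Bind S := h(zero, 6, 6); no other remaining equation mentions S. Substituting into the earlier binding gives X := h(d, h(zero, 6, 6), h(zero, 6, 6)).
Delete trivial equation zero =?= zero.
Occurs check fails: W occurs in succ(W); the equation W =?= succ(W) has no finite solution.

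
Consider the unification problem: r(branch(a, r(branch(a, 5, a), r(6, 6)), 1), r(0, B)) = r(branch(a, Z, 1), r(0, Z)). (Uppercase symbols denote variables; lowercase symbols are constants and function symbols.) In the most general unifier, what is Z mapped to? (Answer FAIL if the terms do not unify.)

Decompose r/2: branch(a, r(branch(a, 5, a), r(6, 6)), 1) = branch(a, Z, 1),  r(0, B) = r(0, Z).
Decompose branch/3: a = a,  r(branch(a, 5, a), r(6, 6)) = Z,  1 = 1.
Delete trivial equation a = a.
Bind Z := r(branch(a, 5, a), r(6, 6)); substituting into the one remaining equation that mentions Z gives: r(0, B) = r(0, r(branch(a, 5, a), r(6, 6))).
Delete trivial equation 1 = 1.
Decompose r/2: 0 = 0,  B = r(branch(a, 5, a), r(6, 6)).
Delete trivial equation 0 = 0.
Bind B := r(branch(a, 5, a), r(6, 6)).
MGU = { Z -> r(branch(a, 5, a), r(6, 6)), B -> r(branch(a, 5, a), r(6, 6)) }, so Z -> r(branch(a, 5, a), r(6, 6)).

r(branch(a, 5, a), r(6, 6))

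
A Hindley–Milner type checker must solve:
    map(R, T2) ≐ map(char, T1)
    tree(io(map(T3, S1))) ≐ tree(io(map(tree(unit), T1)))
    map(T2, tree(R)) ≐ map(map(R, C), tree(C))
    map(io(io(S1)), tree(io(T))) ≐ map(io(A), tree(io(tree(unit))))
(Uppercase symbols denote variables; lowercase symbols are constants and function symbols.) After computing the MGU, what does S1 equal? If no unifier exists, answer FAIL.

map(char, char)

Decompose map/2: R ≐ char,  T2 ≐ T1.
Bind R := char; substituting into the one remaining equation that mentions R gives: map(T2, tree(char)) ≐ map(map(char, C), tree(C)).
Bind T2 := T1; substituting into the one remaining equation that mentions T2 gives: map(T1, tree(char)) ≐ map(map(char, C), tree(C)).
Decompose tree/1: io(map(T3, S1)) ≐ io(map(tree(unit), T1)).
Decompose io/1: map(T3, S1) ≐ map(tree(unit), T1).
Decompose map/2: T3 ≐ tree(unit),  S1 ≐ T1.
Bind T3 := tree(unit); no other remaining equation mentions T3.
Bind S1 := T1; substituting into the one remaining equation that mentions S1 gives: map(io(io(T1)), tree(io(T))) ≐ map(io(A), tree(io(tree(unit)))).
Decompose map/2: T1 ≐ map(char, C),  tree(char) ≐ tree(C).
Bind T1 := map(char, C); substituting into the one remaining equation that mentions T1 gives: map(io(io(map(char, C))), tree(io(T))) ≐ map(io(A), tree(io(tree(unit)))). Substituting into the earlier bindings gives T2 := map(char, C), S1 := map(char, C).
Decompose tree/1: char ≐ C.
Bind C := char; substituting into the remaining equation gives: map(io(io(map(char, char))), tree(io(T))) ≐ map(io(A), tree(io(tree(unit)))). Substituting into the earlier bindings gives T2 := map(char, char), S1 := map(char, char), T1 := map(char, char).
Decompose map/2: io(io(map(char, char))) ≐ io(A),  tree(io(T)) ≐ tree(io(tree(unit))).
Decompose io/1: io(map(char, char)) ≐ A.
Bind A := io(map(char, char)); no other remaining equation mentions A.
Decompose tree/1: io(T) ≐ io(tree(unit)).
Decompose io/1: T ≐ tree(unit).
Bind T := tree(unit).
MGU = { R ↦ char, T2 ↦ map(char, char), T3 ↦ tree(unit), S1 ↦ map(char, char), T1 ↦ map(char, char), C ↦ char, A ↦ io(map(char, char)), T ↦ tree(unit) }, so S1 ↦ map(char, char).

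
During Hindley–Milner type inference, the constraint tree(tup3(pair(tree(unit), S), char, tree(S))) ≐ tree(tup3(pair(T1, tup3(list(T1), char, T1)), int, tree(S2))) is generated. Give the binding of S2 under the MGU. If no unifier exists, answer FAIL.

Decompose tree/1: tup3(pair(tree(unit), S), char, tree(S)) ≐ tup3(pair(T1, tup3(list(T1), char, T1)), int, tree(S2)).
Decompose tup3/3: pair(tree(unit), S) ≐ pair(T1, tup3(list(T1), char, T1)),  char ≐ int,  tree(S) ≐ tree(S2).
Decompose pair/2: tree(unit) ≐ T1,  S ≐ tup3(list(T1), char, T1).
Bind T1 := tree(unit); substituting into the one remaining equation that mentions T1 gives: S ≐ tup3(list(tree(unit)), char, tree(unit)).
Bind S := tup3(list(tree(unit)), char, tree(unit)); substituting into the one remaining equation that mentions S gives: tree(tup3(list(tree(unit)), char, tree(unit))) ≐ tree(S2).
Clash: constants char and int differ; no unifier exists.

FAIL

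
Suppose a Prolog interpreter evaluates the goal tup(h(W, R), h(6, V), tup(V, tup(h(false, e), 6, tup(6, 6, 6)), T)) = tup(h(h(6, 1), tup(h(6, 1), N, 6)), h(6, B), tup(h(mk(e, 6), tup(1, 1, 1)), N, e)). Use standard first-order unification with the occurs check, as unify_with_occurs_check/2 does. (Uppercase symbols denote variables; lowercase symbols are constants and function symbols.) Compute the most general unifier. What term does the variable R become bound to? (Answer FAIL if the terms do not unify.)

tup(h(6, 1), tup(h(false, e), 6, tup(6, 6, 6)), 6)

Decompose tup/3: h(W, R) = h(h(6, 1), tup(h(6, 1), N, 6)),  h(6, V) = h(6, B),  tup(V, tup(h(false, e), 6, tup(6, 6, 6)), T) = tup(h(mk(e, 6), tup(1, 1, 1)), N, e).
Decompose h/2: W = h(6, 1),  R = tup(h(6, 1), N, 6).
Bind W := h(6, 1); no other remaining equation mentions W.
Bind R := tup(h(6, 1), N, 6); no other remaining equation mentions R.
Decompose h/2: 6 = 6,  V = B.
Delete trivial equation 6 = 6.
Bind V := B; substituting into the remaining equation gives: tup(B, tup(h(false, e), 6, tup(6, 6, 6)), T) = tup(h(mk(e, 6), tup(1, 1, 1)), N, e).
Decompose tup/3: B = h(mk(e, 6), tup(1, 1, 1)),  tup(h(false, e), 6, tup(6, 6, 6)) = N,  T = e.
Bind B := h(mk(e, 6), tup(1, 1, 1)); no other remaining equation mentions B. Substituting into the earlier binding gives V := h(mk(e, 6), tup(1, 1, 1)).
Bind N := tup(h(false, e), 6, tup(6, 6, 6)); no other remaining equation mentions N. Substituting into the earlier binding gives R := tup(h(6, 1), tup(h(false, e), 6, tup(6, 6, 6)), 6).
Bind T := e.
MGU = { W -> h(6, 1), R -> tup(h(6, 1), tup(h(false, e), 6, tup(6, 6, 6)), 6), V -> h(mk(e, 6), tup(1, 1, 1)), B -> h(mk(e, 6), tup(1, 1, 1)), N -> tup(h(false, e), 6, tup(6, 6, 6)), T -> e }, so R -> tup(h(6, 1), tup(h(false, e), 6, tup(6, 6, 6)), 6).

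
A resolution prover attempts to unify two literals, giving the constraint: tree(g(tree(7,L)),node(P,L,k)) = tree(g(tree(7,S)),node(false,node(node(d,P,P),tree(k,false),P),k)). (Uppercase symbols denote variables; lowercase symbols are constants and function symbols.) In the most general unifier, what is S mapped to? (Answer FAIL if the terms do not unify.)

node(node(d,false,false),tree(k,false),false)

Decompose tree/2: g(tree(7,L)) = g(tree(7,S)),  node(P,L,k) = node(false,node(node(d,P,P),tree(k,false),P),k).
Decompose g/1: tree(7,L) = tree(7,S).
Decompose tree/2: 7 = 7,  L = S.
Delete trivial equation 7 = 7.
Bind L := S; substituting into the remaining equation gives: node(P,S,k) = node(false,node(node(d,P,P),tree(k,false),P),k).
Decompose node/3: P = false,  S = node(node(d,P,P),tree(k,false),P),  k = k.
Bind P := false; substituting into the one remaining equation that mentions P gives: S = node(node(d,false,false),tree(k,false),false).
Bind S := node(node(d,false,false),tree(k,false),false); no other remaining equation mentions S. Substituting into the earlier binding gives L := node(node(d,false,false),tree(k,false),false).
Delete trivial equation k = k.
MGU = { L := node(node(d,false,false),tree(k,false),false), P := false, S := node(node(d,false,false),tree(k,false),false) }, so S := node(node(d,false,false),tree(k,false),false).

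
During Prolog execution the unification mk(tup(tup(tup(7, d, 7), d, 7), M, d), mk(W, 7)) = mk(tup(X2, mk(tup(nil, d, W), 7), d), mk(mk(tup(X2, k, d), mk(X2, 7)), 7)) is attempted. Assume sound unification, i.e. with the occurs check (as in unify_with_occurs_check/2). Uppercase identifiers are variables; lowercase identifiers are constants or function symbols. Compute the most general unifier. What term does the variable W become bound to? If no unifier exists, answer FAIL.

mk(tup(tup(tup(7, d, 7), d, 7), k, d), mk(tup(tup(7, d, 7), d, 7), 7))

Decompose mk/2: tup(tup(tup(7, d, 7), d, 7), M, d) = tup(X2, mk(tup(nil, d, W), 7), d),  mk(W, 7) = mk(mk(tup(X2, k, d), mk(X2, 7)), 7).
Decompose tup/3: tup(tup(7, d, 7), d, 7) = X2,  M = mk(tup(nil, d, W), 7),  d = d.
Bind X2 := tup(tup(7, d, 7), d, 7); substituting into the one remaining equation that mentions X2 gives: mk(W, 7) = mk(mk(tup(tup(tup(7, d, 7), d, 7), k, d), mk(tup(tup(7, d, 7), d, 7), 7)), 7).
Bind M := mk(tup(nil, d, W), 7); no other remaining equation mentions M.
Delete trivial equation d = d.
Decompose mk/2: W = mk(tup(tup(tup(7, d, 7), d, 7), k, d), mk(tup(tup(7, d, 7), d, 7), 7)),  7 = 7.
Bind W := mk(tup(tup(tup(7, d, 7), d, 7), k, d), mk(tup(tup(7, d, 7), d, 7), 7)); no other remaining equation mentions W. Substituting into the earlier binding gives M := mk(tup(nil, d, mk(tup(tup(tup(7, d, 7), d, 7), k, d), mk(tup(tup(7, d, 7), d, 7), 7))), 7).
Delete trivial equation 7 = 7.
MGU = { X2 = tup(tup(7, d, 7), d, 7), M = mk(tup(nil, d, mk(tup(tup(tup(7, d, 7), d, 7), k, d), mk(tup(tup(7, d, 7), d, 7), 7))), 7), W = mk(tup(tup(tup(7, d, 7), d, 7), k, d), mk(tup(tup(7, d, 7), d, 7), 7)) }, so W = mk(tup(tup(tup(7, d, 7), d, 7), k, d), mk(tup(tup(7, d, 7), d, 7), 7)).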